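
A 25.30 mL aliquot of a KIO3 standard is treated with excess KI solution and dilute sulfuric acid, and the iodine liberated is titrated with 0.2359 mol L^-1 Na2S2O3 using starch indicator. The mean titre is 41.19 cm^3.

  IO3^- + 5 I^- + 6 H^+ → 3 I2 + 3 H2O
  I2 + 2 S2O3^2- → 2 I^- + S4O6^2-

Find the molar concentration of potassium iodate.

n(S2O3^2-) = 0.04119 × 0.2359 = 9.717 × 10^-3 mol
n(I2) = n(S2O3^2-)/2 = 4.858 × 10^-3 mol
From the 1:3 ratio, n(IO3^-) in the aliquot = 1/3 × 4.858 × 10^-3 = 1.619 × 10^-3 mol
[IO3^-] = 1.619 × 10^-3 / 0.02530 = 0.06401 mol/L

0.06401 mol/L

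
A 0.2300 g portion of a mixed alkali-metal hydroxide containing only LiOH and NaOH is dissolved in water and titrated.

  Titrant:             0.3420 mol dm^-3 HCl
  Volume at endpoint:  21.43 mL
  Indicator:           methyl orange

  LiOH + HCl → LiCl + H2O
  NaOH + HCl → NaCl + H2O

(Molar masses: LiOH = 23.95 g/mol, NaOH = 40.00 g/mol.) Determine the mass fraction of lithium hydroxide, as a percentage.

40.98 %

n(HCl) = 0.02143 × 0.3420 = 7.329 × 10^-3 mol
Let x = n(LiOH), y = n(NaOH).
Titrant: 1x + 1y = 7.329 × 10^-3;  mass: 23.95x + 40.00y = 0.2300
Solving, x = 3.935 × 10^-3 mol, y = 3.394 × 10^-3 mol
mass of LiOH = 3.935 × 10^-3 × 23.95 = 0.09425 g
% LiOH = 0.09425 / 0.2300 × 100 = 40.98 %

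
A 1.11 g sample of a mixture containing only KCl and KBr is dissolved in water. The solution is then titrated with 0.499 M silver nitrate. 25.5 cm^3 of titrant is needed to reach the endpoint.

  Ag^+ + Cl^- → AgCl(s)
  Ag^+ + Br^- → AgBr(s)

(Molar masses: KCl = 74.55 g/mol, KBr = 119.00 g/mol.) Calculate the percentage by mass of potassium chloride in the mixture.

n(AgNO3) = 0.0255 × 0.499 = 0.0127 mol
Let x = n(KCl), y = n(KBr).
Titrant: 1x + 1y = 0.0127;  mass: 74.55x + 119.00y = 1.11
Solving, x = 9.09 × 10^-3 mol, y = 3.63 × 10^-3 mol
mass of KCl = 9.09 × 10^-3 × 74.55 = 0.678 g
% KCl = 0.678 / 1.11 × 100 = 61.1 %

61.1 %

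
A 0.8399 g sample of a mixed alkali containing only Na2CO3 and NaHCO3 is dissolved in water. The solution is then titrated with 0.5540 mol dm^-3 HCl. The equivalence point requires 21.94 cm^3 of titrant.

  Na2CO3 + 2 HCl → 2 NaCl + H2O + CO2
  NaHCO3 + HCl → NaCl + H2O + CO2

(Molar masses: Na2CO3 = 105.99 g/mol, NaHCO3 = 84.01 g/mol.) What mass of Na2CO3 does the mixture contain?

n(HCl) = 0.02194 × 0.5540 = 0.01215 mol
Let x = n(Na2CO3), y = n(NaHCO3).
Titrant: 2x + 1y = 0.01215;  mass: 105.99x + 84.01y = 0.8399
Solving, x = 2.922 × 10^-3 mol, y = 6.312 × 10^-3 mol
mass of Na2CO3 = 2.922 × 10^-3 × 105.99 = 0.3097 g

0.3097 g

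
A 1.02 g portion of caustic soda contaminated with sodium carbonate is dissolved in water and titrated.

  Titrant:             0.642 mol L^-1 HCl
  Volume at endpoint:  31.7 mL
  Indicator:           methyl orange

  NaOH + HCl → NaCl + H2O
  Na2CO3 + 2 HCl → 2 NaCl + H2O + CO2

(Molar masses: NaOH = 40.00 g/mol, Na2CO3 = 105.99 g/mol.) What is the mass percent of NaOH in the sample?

17.7 %

n(HCl) = 0.0317 × 0.642 = 0.0204 mol
Let x = n(NaOH), y = n(Na2CO3).
Titrant: 1x + 2y = 0.0204;  mass: 40.00x + 105.99y = 1.02
Solving, x = 4.50 × 10^-3 mol, y = 7.92 × 10^-3 mol
mass of NaOH = 4.50 × 10^-3 × 40.00 = 0.180 g
% NaOH = 0.180 / 1.02 × 100 = 17.7 %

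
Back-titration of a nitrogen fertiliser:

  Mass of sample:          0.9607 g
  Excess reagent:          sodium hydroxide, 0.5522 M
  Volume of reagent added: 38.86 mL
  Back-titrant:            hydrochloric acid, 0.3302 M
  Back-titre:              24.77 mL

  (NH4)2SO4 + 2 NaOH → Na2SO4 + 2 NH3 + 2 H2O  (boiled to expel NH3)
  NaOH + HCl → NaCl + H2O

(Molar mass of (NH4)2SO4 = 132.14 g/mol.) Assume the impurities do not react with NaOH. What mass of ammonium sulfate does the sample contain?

0.8774 g

n(NaOH) added = 0.03886 × 0.5522 = 0.02146 mol
n(HCl) used in back-titration = 0.02477 × 0.3302 = 8.179 × 10^-3 mol
n(NaOH) left over = 8.179 × 10^-3 mol (1:1 ratio)
n(NaOH) consumed by analyte = 0.02146 − 8.179 × 10^-3 = 0.01328 mol
From the 1:2 ratio, n((NH4)2SO4) = 1/2 × 0.01328 = 6.640 × 10^-3 mol
mass of (NH4)2SO4 = 6.640 × 10^-3 × 132.14 = 0.8774 g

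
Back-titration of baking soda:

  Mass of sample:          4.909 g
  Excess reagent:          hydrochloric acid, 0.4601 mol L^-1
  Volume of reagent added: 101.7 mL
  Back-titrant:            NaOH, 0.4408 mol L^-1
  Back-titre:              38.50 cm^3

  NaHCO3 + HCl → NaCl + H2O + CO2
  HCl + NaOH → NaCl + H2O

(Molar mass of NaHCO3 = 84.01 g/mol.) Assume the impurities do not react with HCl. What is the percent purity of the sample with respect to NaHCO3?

n(HCl) added = 0.1017 × 0.4601 = 0.04679 mol
n(NaOH) used in back-titration = 0.03850 × 0.4408 = 0.01697 mol
n(HCl) left over = 0.01697 mol (1:1 ratio)
n(HCl) consumed by analyte = 0.04679 − 0.01697 = 0.02982 mol
n(NaHCO3) = 0.02982 mol (1:1 ratio)
mass of NaHCO3 = 0.02982 × 84.01 = 2.505 g
% NaHCO3 = 2.505 / 4.909 × 100 = 51.03 %

51.03 %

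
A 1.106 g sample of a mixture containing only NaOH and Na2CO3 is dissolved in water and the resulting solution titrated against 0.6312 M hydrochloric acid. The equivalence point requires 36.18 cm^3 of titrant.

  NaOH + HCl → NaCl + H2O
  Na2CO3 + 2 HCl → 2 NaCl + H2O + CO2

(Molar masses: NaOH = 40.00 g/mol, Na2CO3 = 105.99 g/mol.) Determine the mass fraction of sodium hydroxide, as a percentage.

29.01 %

n(HCl) = 0.03618 × 0.6312 = 0.02284 mol
Let x = n(NaOH), y = n(Na2CO3).
Titrant: 1x + 2y = 0.02284;  mass: 40.00x + 105.99y = 1.106
Solving, x = 8.021 × 10^-3 mol, y = 7.408 × 10^-3 mol
mass of NaOH = 8.021 × 10^-3 × 40.00 = 0.3209 g
% NaOH = 0.3209 / 1.106 × 100 = 29.01 %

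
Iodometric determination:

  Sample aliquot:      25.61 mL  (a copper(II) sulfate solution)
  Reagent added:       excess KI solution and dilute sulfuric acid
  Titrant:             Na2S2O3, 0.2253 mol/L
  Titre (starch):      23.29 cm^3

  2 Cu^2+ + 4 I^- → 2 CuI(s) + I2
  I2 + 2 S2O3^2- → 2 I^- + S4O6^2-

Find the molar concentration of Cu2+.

0.2049 mol/L

n(S2O3^2-) = 0.02329 × 0.2253 = 5.247 × 10^-3 mol
n(I2) = n(S2O3^2-)/2 = 2.624 × 10^-3 mol
From the 2:1 ratio, n(Cu2+) in the aliquot = 2/1 × 2.624 × 10^-3 = 5.247 × 10^-3 mol
[Cu2+] = 5.247 × 10^-3 / 0.02561 = 0.2049 mol/L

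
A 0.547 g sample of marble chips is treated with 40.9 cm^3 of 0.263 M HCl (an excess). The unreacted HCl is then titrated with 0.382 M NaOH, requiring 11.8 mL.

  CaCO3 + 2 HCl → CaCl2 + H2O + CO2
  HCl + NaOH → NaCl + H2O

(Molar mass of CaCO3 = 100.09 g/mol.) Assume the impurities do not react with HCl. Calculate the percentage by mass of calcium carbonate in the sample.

57.2 %

n(HCl) added = 0.0409 × 0.263 = 0.0108 mol
n(NaOH) used in back-titration = 0.0118 × 0.382 = 4.51 × 10^-3 mol
n(HCl) left over = 4.51 × 10^-3 mol (1:1 ratio)
n(HCl) consumed by analyte = 0.0108 − 4.51 × 10^-3 = 6.25 × 10^-3 mol
From the 1:2 ratio, n(CaCO3) = 1/2 × 6.25 × 10^-3 = 3.12 × 10^-3 mol
mass of CaCO3 = 3.12 × 10^-3 × 100.09 = 0.313 g
% CaCO3 = 0.313 / 0.547 × 100 = 57.2 %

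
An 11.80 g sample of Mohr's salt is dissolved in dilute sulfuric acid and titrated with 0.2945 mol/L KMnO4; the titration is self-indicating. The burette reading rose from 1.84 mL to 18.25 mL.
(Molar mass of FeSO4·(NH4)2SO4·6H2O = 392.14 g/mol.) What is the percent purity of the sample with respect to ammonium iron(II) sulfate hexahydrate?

MnO4^- + 5 Fe^2+ + 8 H^+ → Mn^2+ + 5 Fe^3+ + 4 H2O
n(KMnO4) = 0.01641 L × 0.2945 mol/L = 4.833 × 10^-3 mol
From the 5:1 ratio, n(FeSO4·(NH4)2SO4·6H2O) = 5/1 × 4.833 × 10^-3 = 0.02416 mol
mass of FeSO4·(NH4)2SO4·6H2O = 0.02416 × 392.14 g/mol = 9.476 g
% FeSO4·(NH4)2SO4·6H2O = 9.476 / 11.80 × 100 = 80.30 %

80.30 %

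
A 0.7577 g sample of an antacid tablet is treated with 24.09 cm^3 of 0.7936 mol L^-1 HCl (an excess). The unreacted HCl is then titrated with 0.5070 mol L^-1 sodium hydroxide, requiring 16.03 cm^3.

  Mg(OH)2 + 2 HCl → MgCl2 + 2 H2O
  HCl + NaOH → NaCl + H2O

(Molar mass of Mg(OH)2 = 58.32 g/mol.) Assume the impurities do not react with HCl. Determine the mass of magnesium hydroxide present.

n(HCl) added = 0.02409 × 0.7936 = 0.01912 mol
n(NaOH) used in back-titration = 0.01603 × 0.5070 = 8.127 × 10^-3 mol
n(HCl) left over = 8.127 × 10^-3 mol (1:1 ratio)
n(HCl) consumed by analyte = 0.01912 − 8.127 × 10^-3 = 0.01099 mol
From the 1:2 ratio, n(Mg(OH)2) = 1/2 × 0.01099 = 5.495 × 10^-3 mol
mass of Mg(OH)2 = 5.495 × 10^-3 × 58.32 = 0.3205 g

0.3205 g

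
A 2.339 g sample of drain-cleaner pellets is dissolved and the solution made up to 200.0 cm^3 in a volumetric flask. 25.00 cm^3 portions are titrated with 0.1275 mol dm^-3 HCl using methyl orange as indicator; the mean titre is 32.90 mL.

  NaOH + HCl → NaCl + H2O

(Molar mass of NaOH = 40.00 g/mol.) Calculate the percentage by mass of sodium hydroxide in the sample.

57.39 %

n(HCl) per titration = 0.03290 × 0.1275 = 4.195 × 10^-3 mol
n(NaOH) in each aliquot = 4.195 × 10^-3 mol (1:1 ratio)
n(NaOH) in the whole flask = 4.195 × 10^-3 × 200.0/25.00 = 0.03356 mol
mass of NaOH = 0.03356 × 40.00 = 1.342 g
% NaOH = 1.342 / 2.339 × 100 = 57.39 %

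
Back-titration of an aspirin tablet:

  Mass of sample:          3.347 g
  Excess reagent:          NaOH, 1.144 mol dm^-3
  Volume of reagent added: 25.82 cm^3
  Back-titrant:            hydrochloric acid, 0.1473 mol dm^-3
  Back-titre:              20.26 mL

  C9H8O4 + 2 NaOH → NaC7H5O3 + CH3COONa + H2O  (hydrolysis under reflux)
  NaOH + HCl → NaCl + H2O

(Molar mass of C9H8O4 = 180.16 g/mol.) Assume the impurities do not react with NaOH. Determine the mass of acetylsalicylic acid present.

n(NaOH) added = 0.02582 × 1.144 = 0.02954 mol
n(HCl) used in back-titration = 0.02026 × 0.1473 = 2.984 × 10^-3 mol
n(NaOH) left over = 2.984 × 10^-3 mol (1:1 ratio)
n(NaOH) consumed by analyte = 0.02954 − 2.984 × 10^-3 = 0.02655 mol
From the 1:2 ratio, n(C9H8O4) = 1/2 × 0.02655 = 0.01328 mol
mass of C9H8O4 = 0.01328 × 180.16 = 2.392 g

2.392 g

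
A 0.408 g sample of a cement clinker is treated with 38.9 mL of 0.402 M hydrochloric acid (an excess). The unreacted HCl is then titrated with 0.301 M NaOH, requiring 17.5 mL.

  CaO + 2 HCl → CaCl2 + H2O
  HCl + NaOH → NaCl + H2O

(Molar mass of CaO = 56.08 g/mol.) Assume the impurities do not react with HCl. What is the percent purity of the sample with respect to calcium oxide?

71.3 %

n(HCl) added = 0.0389 × 0.402 = 0.0156 mol
n(NaOH) used in back-titration = 0.0175 × 0.301 = 5.27 × 10^-3 mol
n(HCl) left over = 5.27 × 10^-3 mol (1:1 ratio)
n(HCl) consumed by analyte = 0.0156 − 5.27 × 10^-3 = 0.0104 mol
From the 1:2 ratio, n(CaO) = 1/2 × 0.0104 = 5.19 × 10^-3 mol
mass of CaO = 5.19 × 10^-3 × 56.08 = 0.291 g
% CaO = 0.291 / 0.408 × 100 = 71.3 %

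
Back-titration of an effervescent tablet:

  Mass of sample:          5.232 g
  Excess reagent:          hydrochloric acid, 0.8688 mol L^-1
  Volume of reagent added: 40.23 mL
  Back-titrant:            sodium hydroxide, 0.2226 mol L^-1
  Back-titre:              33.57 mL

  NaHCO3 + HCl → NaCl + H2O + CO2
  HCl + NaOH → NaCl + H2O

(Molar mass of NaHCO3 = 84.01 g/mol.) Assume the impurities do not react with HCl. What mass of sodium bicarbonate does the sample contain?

n(HCl) added = 0.04023 × 0.8688 = 0.03495 mol
n(NaOH) used in back-titration = 0.03357 × 0.2226 = 7.473 × 10^-3 mol
n(HCl) left over = 7.473 × 10^-3 mol (1:1 ratio)
n(HCl) consumed by analyte = 0.03495 − 7.473 × 10^-3 = 0.02748 mol
n(NaHCO3) = 0.02748 mol (1:1 ratio)
mass of NaHCO3 = 0.02748 × 84.01 = 2.309 g

2.309 g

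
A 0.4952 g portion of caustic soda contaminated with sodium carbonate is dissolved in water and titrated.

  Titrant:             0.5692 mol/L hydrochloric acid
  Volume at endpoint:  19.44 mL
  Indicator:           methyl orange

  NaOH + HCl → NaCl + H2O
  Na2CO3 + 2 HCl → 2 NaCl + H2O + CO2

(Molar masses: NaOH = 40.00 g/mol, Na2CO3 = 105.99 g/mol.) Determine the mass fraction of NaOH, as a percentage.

56.69 %

n(HCl) = 0.01944 × 0.5692 = 0.01107 mol
Let x = n(NaOH), y = n(Na2CO3).
Titrant: 1x + 2y = 0.01107;  mass: 40.00x + 105.99y = 0.4952
Solving, x = 7.018 × 10^-3 mol, y = 2.023 × 10^-3 mol
mass of NaOH = 7.018 × 10^-3 × 40.00 = 0.2807 g
% NaOH = 0.2807 / 0.4952 × 100 = 56.69 %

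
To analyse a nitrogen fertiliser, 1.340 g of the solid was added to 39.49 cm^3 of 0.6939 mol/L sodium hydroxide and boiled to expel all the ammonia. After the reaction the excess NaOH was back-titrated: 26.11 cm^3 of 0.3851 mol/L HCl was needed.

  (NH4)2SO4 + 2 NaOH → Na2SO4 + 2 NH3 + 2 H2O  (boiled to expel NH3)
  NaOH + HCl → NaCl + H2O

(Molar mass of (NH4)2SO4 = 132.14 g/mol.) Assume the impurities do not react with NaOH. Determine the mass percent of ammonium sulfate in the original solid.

85.53 %

n(NaOH) added = 0.03949 × 0.6939 = 0.02740 mol
n(HCl) used in back-titration = 0.02611 × 0.3851 = 0.01005 mol
n(NaOH) left over = 0.01005 mol (1:1 ratio)
n(NaOH) consumed by analyte = 0.02740 − 0.01005 = 0.01735 mol
From the 1:2 ratio, n((NH4)2SO4) = 1/2 × 0.01735 = 8.674 × 10^-3 mol
mass of (NH4)2SO4 = 8.674 × 10^-3 × 132.14 = 1.146 g
% (NH4)2SO4 = 1.146 / 1.340 × 100 = 85.53 %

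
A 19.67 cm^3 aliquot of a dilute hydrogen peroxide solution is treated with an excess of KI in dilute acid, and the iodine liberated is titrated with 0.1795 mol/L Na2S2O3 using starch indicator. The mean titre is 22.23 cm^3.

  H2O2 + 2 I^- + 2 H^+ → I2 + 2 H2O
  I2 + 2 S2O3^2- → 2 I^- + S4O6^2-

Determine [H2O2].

0.1014 mol/L

n(S2O3^2-) = 0.02223 × 0.1795 = 3.990 × 10^-3 mol
n(I2) = n(S2O3^2-)/2 = 1.995 × 10^-3 mol
n(H2O2) in the aliquot = 1.995 × 10^-3 mol (1:1 ratio)
[H2O2] = 1.995 × 10^-3 / 0.01967 = 0.1014 mol/L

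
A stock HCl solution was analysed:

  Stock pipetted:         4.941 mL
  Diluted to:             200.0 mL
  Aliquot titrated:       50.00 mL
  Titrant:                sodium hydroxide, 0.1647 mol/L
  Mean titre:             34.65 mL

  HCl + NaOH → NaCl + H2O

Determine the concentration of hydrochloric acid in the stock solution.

n(NaOH) = 0.03465 × 0.1647 = 5.707 × 10^-3 mol
n(HCl) in the aliquot = 5.707 × 10^-3 mol (1:1 ratio)
[HCl]_dilute = 5.707 × 10^-3 / 0.05000 = 0.1141 mol/L
Dilution factor = 200.0 / 4.941 = 40.48
[HCl]_stock = 0.1141 × 40.48 = 4.620 mol/L

4.620 mol/L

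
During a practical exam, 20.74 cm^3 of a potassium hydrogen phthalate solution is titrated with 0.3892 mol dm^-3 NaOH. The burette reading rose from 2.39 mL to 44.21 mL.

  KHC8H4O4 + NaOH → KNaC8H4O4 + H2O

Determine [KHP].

n(NaOH) = 0.04182 L × 0.3892 mol/L = 0.01628 mol
n(KHC8H4O4) = 0.01628 mol (1:1 mole ratio)
[KHC8H4O4] = 0.01628 mol / 0.02074 L = 0.7848 mol/L

0.7848 mol/L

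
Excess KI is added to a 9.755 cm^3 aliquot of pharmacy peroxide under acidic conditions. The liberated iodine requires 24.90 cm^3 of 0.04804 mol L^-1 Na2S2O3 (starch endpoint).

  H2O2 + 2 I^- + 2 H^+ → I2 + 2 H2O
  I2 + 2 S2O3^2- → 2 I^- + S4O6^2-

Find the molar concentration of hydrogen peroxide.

0.06131 mol/L

n(S2O3^2-) = 0.02490 × 0.04804 = 1.196 × 10^-3 mol
n(I2) = n(S2O3^2-)/2 = 5.981 × 10^-4 mol
n(H2O2) in the aliquot = 5.981 × 10^-4 mol (1:1 ratio)
[H2O2] = 5.981 × 10^-4 / 0.009755 = 0.06131 mol/L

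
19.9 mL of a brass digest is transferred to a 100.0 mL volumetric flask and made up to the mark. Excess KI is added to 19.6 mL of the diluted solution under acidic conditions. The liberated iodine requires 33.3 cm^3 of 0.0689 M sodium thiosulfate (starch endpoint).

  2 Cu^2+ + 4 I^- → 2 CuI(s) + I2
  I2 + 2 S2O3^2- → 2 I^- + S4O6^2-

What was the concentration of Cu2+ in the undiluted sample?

0.588 M

n(S2O3^2-) = 0.0333 × 0.0689 = 2.29 × 10^-3 mol
n(I2) = n(S2O3^2-)/2 = 1.15 × 10^-3 mol
From the 2:1 ratio, n(Cu2+) in the aliquot = 2/1 × 1.15 × 10^-3 = 2.29 × 10^-3 mol
[Cu2+]_dilute = 2.29 × 10^-3 / 0.0196 = 0.117 mol/L
[Cu2+]_original = 0.117 × 100.0/19.9 = 0.588 mol/L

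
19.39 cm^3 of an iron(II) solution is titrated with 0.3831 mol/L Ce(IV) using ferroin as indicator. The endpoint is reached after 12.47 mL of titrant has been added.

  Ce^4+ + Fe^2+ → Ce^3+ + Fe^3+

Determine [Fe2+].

n(Ce4+) = 0.01247 L × 0.3831 mol/L = 4.777 × 10^-3 mol
n(Fe2+) = 4.777 × 10^-3 mol (1:1 mole ratio)
[Fe2+] = 4.777 × 10^-3 mol / 0.01939 L = 0.2464 mol/L

0.2464 mol/L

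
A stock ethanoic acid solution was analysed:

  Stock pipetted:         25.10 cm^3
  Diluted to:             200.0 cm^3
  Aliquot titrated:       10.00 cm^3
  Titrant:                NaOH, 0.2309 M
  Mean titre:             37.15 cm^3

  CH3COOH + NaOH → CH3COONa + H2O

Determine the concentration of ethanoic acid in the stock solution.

n(NaOH) = 0.03715 × 0.2309 = 8.578 × 10^-3 mol
n(CH3COOH) in the aliquot = 8.578 × 10^-3 mol (1:1 ratio)
[CH3COOH]_dilute = 8.578 × 10^-3 / 0.01000 = 0.8578 mol/L
Dilution factor = 200.0 / 25.10 = 7.968
[CH3COOH]_stock = 0.8578 × 7.968 = 6.835 mol/L

6.835 M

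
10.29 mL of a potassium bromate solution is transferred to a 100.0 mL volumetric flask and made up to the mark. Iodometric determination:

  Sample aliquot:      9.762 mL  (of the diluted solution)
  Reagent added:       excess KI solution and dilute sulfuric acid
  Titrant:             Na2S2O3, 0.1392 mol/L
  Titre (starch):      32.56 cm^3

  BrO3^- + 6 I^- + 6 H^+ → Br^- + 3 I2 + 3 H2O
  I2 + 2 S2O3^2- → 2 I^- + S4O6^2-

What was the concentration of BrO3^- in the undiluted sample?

n(S2O3^2-) = 0.03256 × 0.1392 = 4.532 × 10^-3 mol
n(I2) = n(S2O3^2-)/2 = 2.266 × 10^-3 mol
From the 1:3 ratio, n(BrO3^-) in the aliquot = 1/3 × 2.266 × 10^-3 = 7.554 × 10^-4 mol
[BrO3^-]_dilute = 7.554 × 10^-4 / 0.009762 = 0.07738 mol/L
[BrO3^-]_original = 0.07738 × 100.0/10.29 = 0.7520 mol/L

0.7520 mol/L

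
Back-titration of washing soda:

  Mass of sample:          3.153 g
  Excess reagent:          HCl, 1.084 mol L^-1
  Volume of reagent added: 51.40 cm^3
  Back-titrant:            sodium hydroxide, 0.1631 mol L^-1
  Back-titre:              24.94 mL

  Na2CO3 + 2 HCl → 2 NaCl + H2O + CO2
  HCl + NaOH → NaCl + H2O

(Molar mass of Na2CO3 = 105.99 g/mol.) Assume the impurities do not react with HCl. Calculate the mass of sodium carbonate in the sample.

n(HCl) added = 0.05140 × 1.084 = 0.05572 mol
n(NaOH) used in back-titration = 0.02494 × 0.1631 = 4.068 × 10^-3 mol
n(HCl) left over = 4.068 × 10^-3 mol (1:1 ratio)
n(HCl) consumed by analyte = 0.05572 − 4.068 × 10^-3 = 0.05165 mol
From the 1:2 ratio, n(Na2CO3) = 1/2 × 0.05165 = 0.02582 mol
mass of Na2CO3 = 0.02582 × 105.99 = 2.737 g

2.737 g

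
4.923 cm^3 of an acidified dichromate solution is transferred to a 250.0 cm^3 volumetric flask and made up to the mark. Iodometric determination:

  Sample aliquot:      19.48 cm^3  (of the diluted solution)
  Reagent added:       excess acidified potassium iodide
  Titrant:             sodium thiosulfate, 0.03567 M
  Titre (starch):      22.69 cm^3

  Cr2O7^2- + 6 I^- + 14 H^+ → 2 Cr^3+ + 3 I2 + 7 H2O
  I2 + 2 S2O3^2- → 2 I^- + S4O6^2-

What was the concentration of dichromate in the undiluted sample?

n(S2O3^2-) = 0.02269 × 0.03567 = 8.094 × 10^-4 mol
n(I2) = n(S2O3^2-)/2 = 4.047 × 10^-4 mol
From the 1:3 ratio, n(Cr2O7^2-) in the aliquot = 1/3 × 4.047 × 10^-4 = 1.349 × 10^-4 mol
[Cr2O7^2-]_dilute = 1.349 × 10^-4 / 0.01948 = 0.006925 mol/L
[Cr2O7^2-]_original = 0.006925 × 250.0/4.923 = 0.3516 mol/L

0.3516 M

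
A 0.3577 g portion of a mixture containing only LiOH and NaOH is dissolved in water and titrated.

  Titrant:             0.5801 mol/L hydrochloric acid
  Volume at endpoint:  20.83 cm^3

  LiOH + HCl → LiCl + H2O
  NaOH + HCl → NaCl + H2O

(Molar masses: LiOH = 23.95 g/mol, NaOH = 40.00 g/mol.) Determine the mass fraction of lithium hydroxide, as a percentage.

52.41 %

n(HCl) = 0.02083 × 0.5801 = 0.01208 mol
Let x = n(LiOH), y = n(NaOH).
Titrant: 1x + 1y = 0.01208;  mass: 23.95x + 40.00y = 0.3577
Solving, x = 7.828 × 10^-3 mol, y = 4.255 × 10^-3 mol
mass of LiOH = 7.828 × 10^-3 × 23.95 = 0.1875 g
% LiOH = 0.1875 / 0.3577 × 100 = 52.41 %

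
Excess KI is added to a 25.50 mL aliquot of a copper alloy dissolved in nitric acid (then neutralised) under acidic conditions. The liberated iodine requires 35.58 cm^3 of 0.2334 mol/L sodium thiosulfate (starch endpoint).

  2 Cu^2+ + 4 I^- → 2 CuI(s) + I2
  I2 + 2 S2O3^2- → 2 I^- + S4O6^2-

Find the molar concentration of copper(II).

0.3257 mol/L

n(S2O3^2-) = 0.03558 × 0.2334 = 8.304 × 10^-3 mol
n(I2) = n(S2O3^2-)/2 = 4.152 × 10^-3 mol
From the 2:1 ratio, n(Cu2+) in the aliquot = 2/1 × 4.152 × 10^-3 = 8.304 × 10^-3 mol
[Cu2+] = 8.304 × 10^-3 / 0.02550 = 0.3257 mol/L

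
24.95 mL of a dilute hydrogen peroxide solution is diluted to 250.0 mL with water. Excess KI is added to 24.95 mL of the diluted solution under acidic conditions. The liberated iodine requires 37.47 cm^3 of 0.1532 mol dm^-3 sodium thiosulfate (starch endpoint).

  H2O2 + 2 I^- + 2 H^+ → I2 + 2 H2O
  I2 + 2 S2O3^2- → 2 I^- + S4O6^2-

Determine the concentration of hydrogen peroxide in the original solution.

1.153 mol/L

n(S2O3^2-) = 0.03747 × 0.1532 = 5.740 × 10^-3 mol
n(I2) = n(S2O3^2-)/2 = 2.870 × 10^-3 mol
n(H2O2) in the aliquot = 2.870 × 10^-3 mol (1:1 ratio)
[H2O2]_dilute = 2.870 × 10^-3 / 0.02495 = 0.1150 mol/L
[H2O2]_original = 0.1150 × 250.0/24.95 = 1.153 mol/L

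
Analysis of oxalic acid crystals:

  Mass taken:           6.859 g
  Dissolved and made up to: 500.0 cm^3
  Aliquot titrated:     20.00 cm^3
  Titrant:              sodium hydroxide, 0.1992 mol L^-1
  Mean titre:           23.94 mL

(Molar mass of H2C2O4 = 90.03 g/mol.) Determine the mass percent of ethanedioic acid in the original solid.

H2C2O4 + 2 NaOH → Na2C2O4 + 2 H2O
n(NaOH) per titration = 0.02394 × 0.1992 = 4.769 × 10^-3 mol
From the 1:2 ratio, n(H2C2O4) in each aliquot = 1/2 × 4.769 × 10^-3 = 2.384 × 10^-3 mol
n(H2C2O4) in the whole flask = 2.384 × 10^-3 × 500.0/20.00 = 0.05961 mol
mass of H2C2O4 = 0.05961 × 90.03 = 5.367 g
% H2C2O4 = 5.367 / 6.859 × 100 = 78.24 %

78.24 %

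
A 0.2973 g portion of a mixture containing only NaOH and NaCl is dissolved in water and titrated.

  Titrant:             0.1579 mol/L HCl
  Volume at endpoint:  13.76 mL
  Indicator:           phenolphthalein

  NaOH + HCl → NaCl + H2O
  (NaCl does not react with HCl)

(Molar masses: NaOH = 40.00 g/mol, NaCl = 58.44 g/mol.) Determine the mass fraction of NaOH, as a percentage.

n(HCl) = 0.01376 × 0.1579 = 2.173 × 10^-3 mol
Let x = n(NaOH), y = n(NaCl).
Titrant: 1x = 2.173 × 10^-3;  mass: 40.00x + 58.44y = 0.2973
Solving, x = 2.173 × 10^-3 mol, y = 3.600 × 10^-3 mol
mass of NaOH = 2.173 × 10^-3 × 40.00 = 0.08691 g
% NaOH = 0.08691 / 0.2973 × 100 = 29.23 %

29.23 %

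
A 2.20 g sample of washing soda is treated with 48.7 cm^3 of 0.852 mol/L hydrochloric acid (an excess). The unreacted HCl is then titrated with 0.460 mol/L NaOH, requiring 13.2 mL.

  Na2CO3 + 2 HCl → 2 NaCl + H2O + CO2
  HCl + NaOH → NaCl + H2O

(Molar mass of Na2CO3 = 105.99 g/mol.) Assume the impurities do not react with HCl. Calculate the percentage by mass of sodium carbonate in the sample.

n(HCl) added = 0.0487 × 0.852 = 0.0415 mol
n(NaOH) used in back-titration = 0.0132 × 0.460 = 6.07 × 10^-3 mol
n(HCl) left over = 6.07 × 10^-3 mol (1:1 ratio)
n(HCl) consumed by analyte = 0.0415 − 6.07 × 10^-3 = 0.0354 mol
From the 1:2 ratio, n(Na2CO3) = 1/2 × 0.0354 = 0.0177 mol
mass of Na2CO3 = 0.0177 × 105.99 = 1.88 g
% Na2CO3 = 1.88 / 2.20 × 100 = 85.3 %

85.3 %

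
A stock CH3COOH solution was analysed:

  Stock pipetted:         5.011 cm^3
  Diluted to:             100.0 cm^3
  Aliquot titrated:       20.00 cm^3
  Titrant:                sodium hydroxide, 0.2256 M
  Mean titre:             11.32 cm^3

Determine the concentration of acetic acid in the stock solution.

CH3COOH + NaOH → CH3COONa + H2O
n(NaOH) = 0.01132 × 0.2256 = 2.554 × 10^-3 mol
n(CH3COOH) in the aliquot = 2.554 × 10^-3 mol (1:1 ratio)
[CH3COOH]_dilute = 2.554 × 10^-3 / 0.02000 = 0.1277 mol/L
Dilution factor = 100.0 / 5.011 = 19.96
[CH3COOH]_stock = 0.1277 × 19.96 = 2.548 mol/L

2.548 M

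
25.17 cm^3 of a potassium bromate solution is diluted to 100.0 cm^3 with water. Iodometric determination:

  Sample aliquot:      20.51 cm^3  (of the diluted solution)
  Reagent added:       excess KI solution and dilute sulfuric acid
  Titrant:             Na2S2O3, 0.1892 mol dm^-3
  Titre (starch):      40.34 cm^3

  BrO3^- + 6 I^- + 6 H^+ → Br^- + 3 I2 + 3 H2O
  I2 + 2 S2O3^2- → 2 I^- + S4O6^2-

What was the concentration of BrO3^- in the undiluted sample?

0.2464 mol/L

n(S2O3^2-) = 0.04034 × 0.1892 = 7.632 × 10^-3 mol
n(I2) = n(S2O3^2-)/2 = 3.816 × 10^-3 mol
From the 1:3 ratio, n(BrO3^-) in the aliquot = 1/3 × 3.816 × 10^-3 = 1.272 × 10^-3 mol
[BrO3^-]_dilute = 1.272 × 10^-3 / 0.02051 = 0.06202 mol/L
[BrO3^-]_original = 0.06202 × 100.0/25.17 = 0.2464 mol/L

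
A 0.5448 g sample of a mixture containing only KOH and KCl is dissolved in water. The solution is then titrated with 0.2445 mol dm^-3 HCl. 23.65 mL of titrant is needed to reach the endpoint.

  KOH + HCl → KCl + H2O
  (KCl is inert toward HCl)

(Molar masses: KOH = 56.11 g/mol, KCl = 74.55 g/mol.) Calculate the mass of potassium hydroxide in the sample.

0.3245 g

n(HCl) = 0.02365 × 0.2445 = 5.782 × 10^-3 mol
Let x = n(KOH), y = n(KCl).
Titrant: 1x = 5.782 × 10^-3;  mass: 56.11x + 74.55y = 0.5448
Solving, x = 5.782 × 10^-3 mol, y = 2.956 × 10^-3 mol
mass of KOH = 5.782 × 10^-3 × 56.11 = 0.3245 g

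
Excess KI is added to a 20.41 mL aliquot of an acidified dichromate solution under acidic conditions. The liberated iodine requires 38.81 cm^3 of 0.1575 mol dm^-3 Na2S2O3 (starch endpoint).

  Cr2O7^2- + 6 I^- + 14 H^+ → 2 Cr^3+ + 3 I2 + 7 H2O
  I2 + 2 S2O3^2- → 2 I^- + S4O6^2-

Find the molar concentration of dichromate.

n(S2O3^2-) = 0.03881 × 0.1575 = 6.113 × 10^-3 mol
n(I2) = n(S2O3^2-)/2 = 3.056 × 10^-3 mol
From the 1:3 ratio, n(Cr2O7^2-) in the aliquot = 1/3 × 3.056 × 10^-3 = 1.019 × 10^-3 mol
[Cr2O7^2-] = 1.019 × 10^-3 / 0.02041 = 0.04991 mol/L

0.04991 mol/L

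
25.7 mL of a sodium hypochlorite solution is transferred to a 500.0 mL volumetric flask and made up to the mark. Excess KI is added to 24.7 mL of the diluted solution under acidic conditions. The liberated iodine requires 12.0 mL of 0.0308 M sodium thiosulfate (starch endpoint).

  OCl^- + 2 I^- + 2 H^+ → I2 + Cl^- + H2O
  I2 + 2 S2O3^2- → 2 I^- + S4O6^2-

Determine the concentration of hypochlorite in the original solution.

n(S2O3^2-) = 0.0120 × 0.0308 = 3.70 × 10^-4 mol
n(I2) = n(S2O3^2-)/2 = 1.85 × 10^-4 mol
n(OCl^-) in the aliquot = 1.85 × 10^-4 mol (1:1 ratio)
[OCl^-]_dilute = 1.85 × 10^-4 / 0.0247 = 0.00748 mol/L
[OCl^-]_original = 0.00748 × 500.0/25.7 = 0.146 mol/L

0.146 M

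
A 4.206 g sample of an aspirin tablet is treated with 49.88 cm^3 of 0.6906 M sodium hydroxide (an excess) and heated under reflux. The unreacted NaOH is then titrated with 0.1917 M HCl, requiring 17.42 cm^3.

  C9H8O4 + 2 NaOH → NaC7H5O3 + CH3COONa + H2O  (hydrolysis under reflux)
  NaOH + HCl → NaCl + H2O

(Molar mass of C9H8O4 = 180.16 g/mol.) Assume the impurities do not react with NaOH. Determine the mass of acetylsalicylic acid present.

2.802 g

n(NaOH) added = 0.04988 × 0.6906 = 0.03445 mol
n(HCl) used in back-titration = 0.01742 × 0.1917 = 3.339 × 10^-3 mol
n(NaOH) left over = 3.339 × 10^-3 mol (1:1 ratio)
n(NaOH) consumed by analyte = 0.03445 − 3.339 × 10^-3 = 0.03111 mol
From the 1:2 ratio, n(C9H8O4) = 1/2 × 0.03111 = 0.01555 mol
mass of C9H8O4 = 0.01555 × 180.16 = 2.802 g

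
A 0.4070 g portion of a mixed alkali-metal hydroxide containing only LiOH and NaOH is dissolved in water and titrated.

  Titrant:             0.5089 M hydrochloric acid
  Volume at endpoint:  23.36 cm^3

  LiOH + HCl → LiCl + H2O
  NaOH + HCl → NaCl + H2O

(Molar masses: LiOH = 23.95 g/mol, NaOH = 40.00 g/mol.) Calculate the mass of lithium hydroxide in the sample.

n(HCl) = 0.02336 × 0.5089 = 0.01189 mol
Let x = n(LiOH), y = n(NaOH).
Titrant: 1x + 1y = 0.01189;  mass: 23.95x + 40.00y = 0.4070
Solving, x = 4.269 × 10^-3 mol, y = 7.619 × 10^-3 mol
mass of LiOH = 4.269 × 10^-3 × 23.95 = 0.1022 g

0.1022 g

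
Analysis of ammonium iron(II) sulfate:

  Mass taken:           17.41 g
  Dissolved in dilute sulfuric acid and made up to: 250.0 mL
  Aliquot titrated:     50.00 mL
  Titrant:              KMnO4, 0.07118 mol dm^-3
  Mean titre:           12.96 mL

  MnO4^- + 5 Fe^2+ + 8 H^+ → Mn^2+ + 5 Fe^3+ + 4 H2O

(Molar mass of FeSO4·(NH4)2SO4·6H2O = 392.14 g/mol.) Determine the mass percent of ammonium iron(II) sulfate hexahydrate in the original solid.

51.95 %

n(KMnO4) per titration = 0.01296 × 0.07118 = 9.225 × 10^-4 mol
From the 5:1 ratio, n(FeSO4·(NH4)2SO4·6H2O) in each aliquot = 5/1 × 9.225 × 10^-4 = 4.612 × 10^-3 mol
n(FeSO4·(NH4)2SO4·6H2O) in the whole flask = 4.612 × 10^-3 × 250.0/50.00 = 0.02306 mol
mass of FeSO4·(NH4)2SO4·6H2O = 0.02306 × 392.14 = 9.044 g
% FeSO4·(NH4)2SO4·6H2O = 9.044 / 17.41 × 100 = 51.95 %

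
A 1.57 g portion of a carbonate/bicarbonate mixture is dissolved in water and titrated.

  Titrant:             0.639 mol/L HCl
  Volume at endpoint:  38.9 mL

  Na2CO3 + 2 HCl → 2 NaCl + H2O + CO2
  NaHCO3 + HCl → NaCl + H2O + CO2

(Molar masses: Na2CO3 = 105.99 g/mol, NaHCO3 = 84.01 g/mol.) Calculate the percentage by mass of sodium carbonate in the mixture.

n(HCl) = 0.0389 × 0.639 = 0.0249 mol
Let x = n(Na2CO3), y = n(NaHCO3).
Titrant: 2x + 1y = 0.0249;  mass: 105.99x + 84.01y = 1.57
Solving, x = 8.35 × 10^-3 mol, y = 8.15 × 10^-3 mol
mass of Na2CO3 = 8.35 × 10^-3 × 105.99 = 0.886 g
% Na2CO3 = 0.886 / 1.57 × 100 = 56.4 %

56.4 %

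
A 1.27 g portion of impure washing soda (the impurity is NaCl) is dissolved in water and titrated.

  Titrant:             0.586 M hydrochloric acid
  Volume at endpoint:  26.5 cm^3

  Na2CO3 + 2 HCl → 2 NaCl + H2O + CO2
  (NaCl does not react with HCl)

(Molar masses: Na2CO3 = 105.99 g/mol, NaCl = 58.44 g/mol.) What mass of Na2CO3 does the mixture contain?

0.823 g

n(HCl) = 0.0265 × 0.586 = 0.0155 mol
Let x = n(Na2CO3), y = n(NaCl).
Titrant: 2x = 0.0155;  mass: 105.99x + 58.44y = 1.27
Solving, x = 7.76 × 10^-3 mol, y = 7.65 × 10^-3 mol
mass of Na2CO3 = 7.76 × 10^-3 × 105.99 = 0.823 g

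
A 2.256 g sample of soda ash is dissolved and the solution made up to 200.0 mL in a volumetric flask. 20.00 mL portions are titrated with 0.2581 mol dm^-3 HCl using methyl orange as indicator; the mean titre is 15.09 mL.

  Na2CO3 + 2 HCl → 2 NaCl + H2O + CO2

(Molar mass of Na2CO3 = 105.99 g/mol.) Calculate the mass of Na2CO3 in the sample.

2.064 g

n(HCl) per titration = 0.01509 × 0.2581 = 3.895 × 10^-3 mol
From the 1:2 ratio, n(Na2CO3) in each aliquot = 1/2 × 3.895 × 10^-3 = 1.947 × 10^-3 mol
n(Na2CO3) in the whole flask = 1.947 × 10^-3 × 200.0/20.00 = 0.01947 mol
mass of Na2CO3 = 0.01947 × 105.99 = 2.064 g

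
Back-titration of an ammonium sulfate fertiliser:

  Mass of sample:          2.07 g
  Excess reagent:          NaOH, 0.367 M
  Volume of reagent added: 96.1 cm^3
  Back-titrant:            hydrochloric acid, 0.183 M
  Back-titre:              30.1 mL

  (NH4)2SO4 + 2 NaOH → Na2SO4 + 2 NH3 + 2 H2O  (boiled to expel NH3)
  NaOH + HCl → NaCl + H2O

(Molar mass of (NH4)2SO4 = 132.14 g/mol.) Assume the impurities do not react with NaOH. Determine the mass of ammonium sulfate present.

n(NaOH) added = 0.0961 × 0.367 = 0.0353 mol
n(HCl) used in back-titration = 0.0301 × 0.183 = 5.51 × 10^-3 mol
n(NaOH) left over = 5.51 × 10^-3 mol (1:1 ratio)
n(NaOH) consumed by analyte = 0.0353 − 5.51 × 10^-3 = 0.0298 mol
From the 1:2 ratio, n((NH4)2SO4) = 1/2 × 0.0298 = 0.0149 mol
mass of (NH4)2SO4 = 0.0149 × 132.14 = 1.97 g

1.97 g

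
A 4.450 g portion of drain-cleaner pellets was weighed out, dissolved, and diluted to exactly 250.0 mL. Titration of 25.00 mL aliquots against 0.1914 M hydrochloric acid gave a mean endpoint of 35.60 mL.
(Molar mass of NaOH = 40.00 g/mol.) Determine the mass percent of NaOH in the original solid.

61.25 %

NaOH + HCl → NaCl + H2O
n(HCl) per titration = 0.03560 × 0.1914 = 6.814 × 10^-3 mol
n(NaOH) in each aliquot = 6.814 × 10^-3 mol (1:1 ratio)
n(NaOH) in the whole flask = 6.814 × 10^-3 × 250.0/25.00 = 0.06814 mol
mass of NaOH = 0.06814 × 40.00 = 2.726 g
% NaOH = 2.726 / 4.450 × 100 = 61.25 %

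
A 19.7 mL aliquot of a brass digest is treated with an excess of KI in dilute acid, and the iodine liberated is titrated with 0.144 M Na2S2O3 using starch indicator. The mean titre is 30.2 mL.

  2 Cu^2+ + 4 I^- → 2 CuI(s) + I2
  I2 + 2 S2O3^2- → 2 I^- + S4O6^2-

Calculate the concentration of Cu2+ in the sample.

0.221 M

n(S2O3^2-) = 0.0302 × 0.144 = 4.35 × 10^-3 mol
n(I2) = n(S2O3^2-)/2 = 2.17 × 10^-3 mol
From the 2:1 ratio, n(Cu2+) in the aliquot = 2/1 × 2.17 × 10^-3 = 4.35 × 10^-3 mol
[Cu2+] = 4.35 × 10^-3 / 0.0197 = 0.221 mol/L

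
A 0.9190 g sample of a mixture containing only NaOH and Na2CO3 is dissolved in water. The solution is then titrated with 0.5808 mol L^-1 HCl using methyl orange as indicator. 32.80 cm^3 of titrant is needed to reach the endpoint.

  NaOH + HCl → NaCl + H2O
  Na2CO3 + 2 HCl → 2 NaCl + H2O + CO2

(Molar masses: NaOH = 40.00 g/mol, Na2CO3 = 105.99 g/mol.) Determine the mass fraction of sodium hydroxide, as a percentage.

n(HCl) = 0.03280 × 0.5808 = 0.01905 mol
Let x = n(NaOH), y = n(Na2CO3).
Titrant: 1x + 2y = 0.01905;  mass: 40.00x + 105.99y = 0.9190
Solving, x = 6.969 × 10^-3 mol, y = 6.040 × 10^-3 mol
mass of NaOH = 6.969 × 10^-3 × 40.00 = 0.2788 g
% NaOH = 0.2788 / 0.9190 × 100 = 30.33 %

30.33 %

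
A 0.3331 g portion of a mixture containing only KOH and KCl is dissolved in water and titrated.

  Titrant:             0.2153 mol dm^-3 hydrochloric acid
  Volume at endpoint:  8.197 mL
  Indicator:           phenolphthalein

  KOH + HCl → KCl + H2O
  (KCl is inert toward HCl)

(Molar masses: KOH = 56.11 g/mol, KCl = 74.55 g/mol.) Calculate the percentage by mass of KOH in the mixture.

n(HCl) = 0.008197 × 0.2153 = 1.765 × 10^-3 mol
Let x = n(KOH), y = n(KCl).
Titrant: 1x = 1.765 × 10^-3;  mass: 56.11x + 74.55y = 0.3331
Solving, x = 1.765 × 10^-3 mol, y = 3.140 × 10^-3 mol
mass of KOH = 1.765 × 10^-3 × 56.11 = 0.09902 g
% KOH = 0.09902 / 0.3331 × 100 = 29.73 %

29.73 %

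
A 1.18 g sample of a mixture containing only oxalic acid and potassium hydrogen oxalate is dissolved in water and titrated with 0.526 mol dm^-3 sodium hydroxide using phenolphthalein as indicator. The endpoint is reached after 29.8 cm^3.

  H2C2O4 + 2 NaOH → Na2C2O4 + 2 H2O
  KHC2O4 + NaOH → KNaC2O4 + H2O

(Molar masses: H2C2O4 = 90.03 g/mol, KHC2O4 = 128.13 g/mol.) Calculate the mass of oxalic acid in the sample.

n(NaOH) = 0.0298 × 0.526 = 0.0157 mol
Let x = n(H2C2O4), y = n(KHC2O4).
Titrant: 2x + 1y = 0.0157;  mass: 90.03x + 128.13y = 1.18
Solving, x = 4.98 × 10^-3 mol, y = 5.71 × 10^-3 mol
mass of H2C2O4 = 4.98 × 10^-3 × 90.03 = 0.449 g

0.449 g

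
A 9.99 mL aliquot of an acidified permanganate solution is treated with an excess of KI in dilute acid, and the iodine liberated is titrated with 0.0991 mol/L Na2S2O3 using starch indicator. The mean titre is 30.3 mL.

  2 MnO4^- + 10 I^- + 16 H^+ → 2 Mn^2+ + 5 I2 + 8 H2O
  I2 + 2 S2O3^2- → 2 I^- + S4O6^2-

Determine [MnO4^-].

0.0601 mol/L

n(S2O3^2-) = 0.0303 × 0.0991 = 3.00 × 10^-3 mol
n(I2) = n(S2O3^2-)/2 = 1.50 × 10^-3 mol
From the 2:5 ratio, n(MnO4^-) in the aliquot = 2/5 × 1.50 × 10^-3 = 6.01 × 10^-4 mol
[MnO4^-] = 6.01 × 10^-4 / 0.00999 = 0.0601 mol/L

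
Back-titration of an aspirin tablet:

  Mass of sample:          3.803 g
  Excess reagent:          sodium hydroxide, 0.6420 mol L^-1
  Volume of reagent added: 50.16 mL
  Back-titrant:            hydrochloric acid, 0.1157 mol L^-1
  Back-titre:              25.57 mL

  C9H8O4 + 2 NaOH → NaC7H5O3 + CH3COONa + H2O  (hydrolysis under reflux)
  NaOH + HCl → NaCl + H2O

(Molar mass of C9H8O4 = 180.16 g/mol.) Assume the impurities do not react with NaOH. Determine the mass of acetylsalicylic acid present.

2.634 g

n(NaOH) added = 0.05016 × 0.6420 = 0.03220 mol
n(HCl) used in back-titration = 0.02557 × 0.1157 = 2.958 × 10^-3 mol
n(NaOH) left over = 2.958 × 10^-3 mol (1:1 ratio)
n(NaOH) consumed by analyte = 0.03220 − 2.958 × 10^-3 = 0.02924 mol
From the 1:2 ratio, n(C9H8O4) = 1/2 × 0.02924 = 0.01462 mol
mass of C9H8O4 = 0.01462 × 180.16 = 2.634 g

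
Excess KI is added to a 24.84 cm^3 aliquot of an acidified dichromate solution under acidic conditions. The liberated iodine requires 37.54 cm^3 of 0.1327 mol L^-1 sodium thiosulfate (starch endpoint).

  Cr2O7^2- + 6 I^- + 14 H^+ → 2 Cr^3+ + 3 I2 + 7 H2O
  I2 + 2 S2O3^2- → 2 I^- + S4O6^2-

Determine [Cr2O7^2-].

n(S2O3^2-) = 0.03754 × 0.1327 = 4.982 × 10^-3 mol
n(I2) = n(S2O3^2-)/2 = 2.491 × 10^-3 mol
From the 1:3 ratio, n(Cr2O7^2-) in the aliquot = 1/3 × 2.491 × 10^-3 = 8.303 × 10^-4 mol
[Cr2O7^2-] = 8.303 × 10^-4 / 0.02484 = 0.03342 mol/L

0.03342 mol/L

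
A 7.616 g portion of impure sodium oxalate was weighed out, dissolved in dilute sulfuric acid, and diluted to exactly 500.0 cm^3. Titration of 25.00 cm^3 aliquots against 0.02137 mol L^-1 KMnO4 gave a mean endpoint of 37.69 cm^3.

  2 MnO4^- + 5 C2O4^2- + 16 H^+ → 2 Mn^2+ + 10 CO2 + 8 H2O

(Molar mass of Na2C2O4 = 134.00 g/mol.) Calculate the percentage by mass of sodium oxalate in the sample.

n(KMnO4) per titration = 0.03769 × 0.02137 = 8.054 × 10^-4 mol
From the 5:2 ratio, n(Na2C2O4) in each aliquot = 5/2 × 8.054 × 10^-4 = 2.014 × 10^-3 mol
n(Na2C2O4) in the whole flask = 2.014 × 10^-3 × 500.0/25.00 = 0.04027 mol
mass of Na2C2O4 = 0.04027 × 134.00 = 5.396 g
% Na2C2O4 = 5.396 / 7.616 × 100 = 70.86 %

70.86 %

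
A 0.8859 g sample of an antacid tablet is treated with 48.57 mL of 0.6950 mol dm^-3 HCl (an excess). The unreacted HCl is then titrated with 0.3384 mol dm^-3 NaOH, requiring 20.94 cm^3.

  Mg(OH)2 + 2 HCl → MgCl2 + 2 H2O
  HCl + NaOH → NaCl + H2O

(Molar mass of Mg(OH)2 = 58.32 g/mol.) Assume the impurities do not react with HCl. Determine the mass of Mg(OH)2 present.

0.7777 g

n(HCl) added = 0.04857 × 0.6950 = 0.03376 mol
n(NaOH) used in back-titration = 0.02094 × 0.3384 = 7.086 × 10^-3 mol
n(HCl) left over = 7.086 × 10^-3 mol (1:1 ratio)
n(HCl) consumed by analyte = 0.03376 − 7.086 × 10^-3 = 0.02667 mol
From the 1:2 ratio, n(Mg(OH)2) = 1/2 × 0.02667 = 0.01334 mol
mass of Mg(OH)2 = 0.01334 × 58.32 = 0.7777 g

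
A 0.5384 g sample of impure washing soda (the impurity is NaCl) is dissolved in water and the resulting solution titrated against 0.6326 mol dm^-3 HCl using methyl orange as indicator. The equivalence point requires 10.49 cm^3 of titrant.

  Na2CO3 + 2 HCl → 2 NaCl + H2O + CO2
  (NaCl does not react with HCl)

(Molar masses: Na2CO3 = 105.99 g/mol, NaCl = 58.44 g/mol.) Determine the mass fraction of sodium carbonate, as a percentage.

65.32 %

n(HCl) = 0.01049 × 0.6326 = 6.636 × 10^-3 mol
Let x = n(Na2CO3), y = n(NaCl).
Titrant: 2x = 6.636 × 10^-3;  mass: 105.99x + 58.44y = 0.5384
Solving, x = 3.318 × 10^-3 mol, y = 3.195 × 10^-3 mol
mass of Na2CO3 = 3.318 × 10^-3 × 105.99 = 0.3517 g
% Na2CO3 = 0.3517 / 0.5384 × 100 = 65.32 %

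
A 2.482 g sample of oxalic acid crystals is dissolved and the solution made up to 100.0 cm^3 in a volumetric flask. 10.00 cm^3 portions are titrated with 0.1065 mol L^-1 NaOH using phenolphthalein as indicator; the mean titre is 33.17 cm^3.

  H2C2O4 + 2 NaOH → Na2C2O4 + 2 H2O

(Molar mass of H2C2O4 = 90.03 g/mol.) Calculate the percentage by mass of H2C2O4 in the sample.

64.07 %

n(NaOH) per titration = 0.03317 × 0.1065 = 3.533 × 10^-3 mol
From the 1:2 ratio, n(H2C2O4) in each aliquot = 1/2 × 3.533 × 10^-3 = 1.766 × 10^-3 mol
n(H2C2O4) in the whole flask = 1.766 × 10^-3 × 100.0/10.00 = 0.01766 mol
mass of H2C2O4 = 0.01766 × 90.03 = 1.590 g
% H2C2O4 = 1.590 / 2.482 × 100 = 64.07 %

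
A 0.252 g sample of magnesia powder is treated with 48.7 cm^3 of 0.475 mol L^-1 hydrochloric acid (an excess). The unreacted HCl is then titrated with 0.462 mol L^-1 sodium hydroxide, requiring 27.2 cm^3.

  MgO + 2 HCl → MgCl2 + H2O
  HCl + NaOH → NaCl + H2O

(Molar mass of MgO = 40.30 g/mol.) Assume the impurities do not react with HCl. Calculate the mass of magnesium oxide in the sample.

n(HCl) added = 0.0487 × 0.475 = 0.0231 mol
n(NaOH) used in back-titration = 0.0272 × 0.462 = 0.0126 mol
n(HCl) left over = 0.0126 mol (1:1 ratio)
n(HCl) consumed by analyte = 0.0231 − 0.0126 = 0.0106 mol
From the 1:2 ratio, n(MgO) = 1/2 × 0.0106 = 5.28 × 10^-3 mol
mass of MgO = 5.28 × 10^-3 × 40.30 = 0.213 g

0.213 g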